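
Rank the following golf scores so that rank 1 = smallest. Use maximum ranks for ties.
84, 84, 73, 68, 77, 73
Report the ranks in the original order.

Sorted (ascending): 68, 73, 73, 77, 84, 84
The 2 values of 73 occupy positions 2–3 → each gets rank 3.
The 2 values of 84 occupy positions 5–6 → each gets rank 6.

6, 6, 3, 1, 4, 3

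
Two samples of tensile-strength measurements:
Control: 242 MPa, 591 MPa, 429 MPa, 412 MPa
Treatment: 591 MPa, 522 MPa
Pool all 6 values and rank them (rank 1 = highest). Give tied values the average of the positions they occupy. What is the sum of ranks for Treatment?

Sorted (descending): 591, 591, 522, 429, 412, 242
The 2 values of 591 occupy positions 1–2 → average rank (1+2)/2 = 1.5.
Treatment values → pooled ranks: 591→1.5, 522→3
Rank sum = 1.5 + 3 = 4.5

4.5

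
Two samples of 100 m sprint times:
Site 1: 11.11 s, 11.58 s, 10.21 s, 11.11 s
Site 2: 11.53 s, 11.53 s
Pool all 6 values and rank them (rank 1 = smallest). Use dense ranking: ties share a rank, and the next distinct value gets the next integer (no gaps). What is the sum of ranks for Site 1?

9

Sorted (ascending): 10.21, 11.11, 11.11, 11.53, 11.53, 11.58
The 2 values of 11.11 share dense rank 2.
The 2 values of 11.53 share dense rank 3.
Remaining distinct values take the next consecutive integers.
Site 1 values → pooled ranks: 11.11→2, 11.58→4, 10.21→1, 11.11→2
Rank sum = 2 + 4 + 1 + 2 = 9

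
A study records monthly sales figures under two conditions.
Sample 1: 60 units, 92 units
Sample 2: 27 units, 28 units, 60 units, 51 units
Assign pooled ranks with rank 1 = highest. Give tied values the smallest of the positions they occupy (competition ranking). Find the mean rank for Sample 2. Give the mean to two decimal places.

Sorted (descending): 92, 60, 60, 51, 28, 27
The 2 values of 60 occupy positions 2–3 → each gets rank 2.
Sample 2 values → pooled ranks: 27→6, 28→5, 60→2, 51→4
Mean rank = (6 + 5 + 2 + 4) / 4 = 4.25

4.25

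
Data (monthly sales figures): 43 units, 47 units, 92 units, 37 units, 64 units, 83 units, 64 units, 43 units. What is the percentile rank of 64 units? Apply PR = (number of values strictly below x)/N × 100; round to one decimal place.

N = 8.
Strictly below 64: 4. Equal to 64: 2.
PR = 4/8 × 100 = 50.0

50.0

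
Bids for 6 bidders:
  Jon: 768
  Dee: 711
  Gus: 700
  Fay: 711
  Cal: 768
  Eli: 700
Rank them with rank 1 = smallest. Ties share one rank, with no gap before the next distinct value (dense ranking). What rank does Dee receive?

2

Sorted (ascending): 700, 700, 711, 711, 768, 768
The 2 values of 700 share dense rank 1.
The 2 values of 711 share dense rank 2.
The 2 values of 768 share dense rank 3.
Dee has value 711 → rank 2.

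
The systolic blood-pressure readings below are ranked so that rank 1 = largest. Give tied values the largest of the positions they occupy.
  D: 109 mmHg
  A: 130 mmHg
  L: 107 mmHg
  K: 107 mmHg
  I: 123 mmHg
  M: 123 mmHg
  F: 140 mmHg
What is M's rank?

4

Sorted (descending): 140, 130, 123, 123, 109, 107, 107
The 2 values of 123 occupy positions 3–4 → each gets rank 4.
The 2 values of 107 occupy positions 6–7 → each gets rank 7.
M has value 123 mmHg → rank 4.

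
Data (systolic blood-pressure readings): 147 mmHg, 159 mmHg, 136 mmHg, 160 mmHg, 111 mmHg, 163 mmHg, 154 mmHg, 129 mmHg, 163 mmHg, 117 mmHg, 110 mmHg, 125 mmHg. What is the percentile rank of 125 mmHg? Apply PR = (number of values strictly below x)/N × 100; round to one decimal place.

N = 12.
Strictly below 125: 3. Equal to 125: 1.
PR = 3/12 × 100 = 25.0

25.0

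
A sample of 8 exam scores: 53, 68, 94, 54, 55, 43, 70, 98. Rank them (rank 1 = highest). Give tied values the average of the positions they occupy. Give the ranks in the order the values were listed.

7, 4, 2, 6, 5, 8, 3, 1

Sorted (descending): 98, 94, 70, 68, 55, 54, 53, 43
No ties — each value takes its position as its rank.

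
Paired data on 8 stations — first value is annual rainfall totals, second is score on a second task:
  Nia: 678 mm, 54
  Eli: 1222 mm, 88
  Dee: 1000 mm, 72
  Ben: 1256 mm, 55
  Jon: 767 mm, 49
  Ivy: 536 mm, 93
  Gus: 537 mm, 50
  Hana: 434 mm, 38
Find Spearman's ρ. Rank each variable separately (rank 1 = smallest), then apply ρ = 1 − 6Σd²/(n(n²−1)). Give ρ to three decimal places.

Ranks of variable 1: 4, 7, 6, 8, 5, 2, 3, 1
Ranks of variable 2: 4, 7, 6, 5, 2, 8, 3, 1
d = r₁ − r₂: 0, 0, 0, 3, 3, -6, 0, 0
d²: 0, 0, 0, 9, 9, 36, 0, 0; Σd² = 54
ρ = 1 − 6·54/(8·63) = 1 − 324/504 = 0.357

0.357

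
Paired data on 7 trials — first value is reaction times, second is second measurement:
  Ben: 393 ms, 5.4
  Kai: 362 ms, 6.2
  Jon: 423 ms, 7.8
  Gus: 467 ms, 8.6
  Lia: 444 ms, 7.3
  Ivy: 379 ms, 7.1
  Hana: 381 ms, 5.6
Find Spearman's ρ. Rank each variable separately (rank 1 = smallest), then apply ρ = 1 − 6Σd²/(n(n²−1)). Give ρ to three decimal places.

0.643

Ranks of variable 1: 4, 1, 5, 7, 6, 2, 3
Ranks of variable 2: 1, 3, 6, 7, 5, 4, 2
d = r₁ − r₂: 3, -2, -1, 0, 1, -2, 1
d²: 9, 4, 1, 0, 1, 4, 1; Σd² = 20
ρ = 1 − 6·20/(7·48) = 1 − 120/336 = 0.643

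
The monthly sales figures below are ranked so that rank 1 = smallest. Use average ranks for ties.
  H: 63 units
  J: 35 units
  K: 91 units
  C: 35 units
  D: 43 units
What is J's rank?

1.5

Sorted (ascending): 35, 35, 43, 63, 91
The 2 values of 35 occupy positions 1–2 → average rank (1+2)/2 = 1.5.
J has value 35 units → rank 1.5.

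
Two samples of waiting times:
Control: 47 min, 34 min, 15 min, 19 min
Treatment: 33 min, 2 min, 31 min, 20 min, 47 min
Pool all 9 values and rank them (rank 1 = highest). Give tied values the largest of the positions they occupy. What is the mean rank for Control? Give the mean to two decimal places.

5.00

Sorted (descending): 47, 47, 34, 33, 31, 20, 19, 15, 2
The 2 values of 47 occupy positions 1–2 → each gets rank 2.
Control values → pooled ranks: 47→2, 34→3, 15→8, 19→7
Mean rank = (2 + 3 + 8 + 7) / 4 = 5.00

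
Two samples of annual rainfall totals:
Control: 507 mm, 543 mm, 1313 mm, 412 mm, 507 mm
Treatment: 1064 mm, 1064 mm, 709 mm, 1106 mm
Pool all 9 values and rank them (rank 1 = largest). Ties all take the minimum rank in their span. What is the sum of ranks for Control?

Sorted (descending): 1313, 1106, 1064, 1064, 709, 543, 507, 507, 412
The 2 values of 1064 occupy positions 3–4 → each gets rank 3.
The 2 values of 507 occupy positions 7–8 → each gets rank 7.
Control values → pooled ranks: 507→7, 543→6, 1313→1, 412→9, 507→7
Rank sum = 7 + 6 + 1 + 9 + 7 = 30

30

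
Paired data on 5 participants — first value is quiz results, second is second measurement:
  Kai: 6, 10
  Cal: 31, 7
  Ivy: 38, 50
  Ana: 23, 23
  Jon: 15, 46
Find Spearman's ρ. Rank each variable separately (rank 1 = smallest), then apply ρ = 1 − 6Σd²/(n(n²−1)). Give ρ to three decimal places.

Ranks of variable 1: 1, 4, 5, 3, 2
Ranks of variable 2: 2, 1, 5, 3, 4
d = r₁ − r₂: -1, 3, 0, 0, -2
d²: 1, 9, 0, 0, 4; Σd² = 14
ρ = 1 − 6·14/(5·24) = 1 − 84/120 = 0.300

0.300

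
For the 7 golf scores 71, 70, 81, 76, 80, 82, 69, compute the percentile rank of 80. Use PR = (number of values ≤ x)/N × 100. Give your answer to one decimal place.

71.4

N = 7.
Strictly below 80: 4. Equal to 80: 1.
PR = 5/7 × 100 = 71.4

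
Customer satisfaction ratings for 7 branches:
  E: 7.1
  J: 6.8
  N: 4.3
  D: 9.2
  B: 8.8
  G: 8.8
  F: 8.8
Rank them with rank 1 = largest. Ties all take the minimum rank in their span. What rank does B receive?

Sorted (descending): 9.2, 8.8, 8.8, 8.8, 7.1, 6.8, 4.3
The 3 values of 8.8 occupy positions 2–4 → each gets rank 2.
B has value 8.8 → rank 2.

2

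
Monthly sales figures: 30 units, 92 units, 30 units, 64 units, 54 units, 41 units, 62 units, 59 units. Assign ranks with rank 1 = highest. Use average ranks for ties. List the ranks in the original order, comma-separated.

Sorted (descending): 92, 64, 62, 59, 54, 41, 30, 30
The 2 values of 30 occupy positions 7–8 → average rank (7+8)/2 = 7.5.

7.5, 1, 7.5, 2, 5, 6, 3, 4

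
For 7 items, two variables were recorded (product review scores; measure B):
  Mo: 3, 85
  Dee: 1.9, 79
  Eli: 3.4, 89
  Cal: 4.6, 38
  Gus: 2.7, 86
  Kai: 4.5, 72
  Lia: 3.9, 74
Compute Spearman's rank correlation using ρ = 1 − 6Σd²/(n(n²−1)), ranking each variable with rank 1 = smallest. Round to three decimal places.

Ranks of variable 1: 3, 1, 4, 7, 2, 6, 5
Ranks of variable 2: 5, 4, 7, 1, 6, 2, 3
d = r₁ − r₂: -2, -3, -3, 6, -4, 4, 2
d²: 4, 9, 9, 36, 16, 16, 4; Σd² = 94
ρ = 1 − 6·94/(7·48) = 1 − 564/336 = -0.679

-0.679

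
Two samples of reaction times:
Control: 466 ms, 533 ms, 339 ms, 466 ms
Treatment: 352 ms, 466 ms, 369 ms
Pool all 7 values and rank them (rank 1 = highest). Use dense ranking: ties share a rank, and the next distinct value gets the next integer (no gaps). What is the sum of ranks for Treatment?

Sorted (descending): 533, 466, 466, 466, 369, 352, 339
The 3 values of 466 share dense rank 2.
Remaining distinct values take the next consecutive integers.
Treatment values → pooled ranks: 352→4, 466→2, 369→3
Rank sum = 4 + 2 + 3 = 9

9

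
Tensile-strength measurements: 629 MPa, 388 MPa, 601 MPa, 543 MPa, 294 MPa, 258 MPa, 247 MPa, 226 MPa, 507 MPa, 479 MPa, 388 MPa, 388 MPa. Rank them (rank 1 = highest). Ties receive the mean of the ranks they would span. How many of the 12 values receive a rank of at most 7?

Sorted (descending): 629, 601, 543, 507, 479, 388, 388, 388, 294, 258, 247, 226
The 3 values of 388 occupy positions 6–8 → average rank 7.
Ranks ≤ 7: {1, 2, 3, 4, 5, 7, 7, 7} → 8 values.

8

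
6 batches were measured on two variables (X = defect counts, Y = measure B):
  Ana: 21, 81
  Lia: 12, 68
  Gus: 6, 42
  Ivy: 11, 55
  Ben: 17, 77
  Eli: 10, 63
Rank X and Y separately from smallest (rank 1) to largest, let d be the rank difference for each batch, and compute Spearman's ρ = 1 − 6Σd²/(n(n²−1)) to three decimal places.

Ranks of variable 1: 6, 4, 1, 3, 5, 2
Ranks of variable 2: 6, 4, 1, 2, 5, 3
d = r₁ − r₂: 0, 0, 0, 1, 0, -1
d²: 0, 0, 0, 1, 0, 1; Σd² = 2
ρ = 1 − 6·2/(6·35) = 1 − 12/210 = 0.943

0.943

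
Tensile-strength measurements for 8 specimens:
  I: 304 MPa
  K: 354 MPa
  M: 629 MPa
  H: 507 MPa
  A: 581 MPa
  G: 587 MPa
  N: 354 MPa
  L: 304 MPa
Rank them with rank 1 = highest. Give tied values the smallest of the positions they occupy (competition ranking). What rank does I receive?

7

Sorted (descending): 629, 587, 581, 507, 354, 354, 304, 304
The 2 values of 354 occupy positions 5–6 → each gets rank 5.
The 2 values of 304 occupy positions 7–8 → each gets rank 7.
I has value 304 MPa → rank 7.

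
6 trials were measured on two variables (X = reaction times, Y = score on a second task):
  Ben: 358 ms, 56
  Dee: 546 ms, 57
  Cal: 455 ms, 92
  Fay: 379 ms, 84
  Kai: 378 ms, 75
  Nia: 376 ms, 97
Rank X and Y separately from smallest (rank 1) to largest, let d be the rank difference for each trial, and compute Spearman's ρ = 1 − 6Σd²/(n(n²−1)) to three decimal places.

Ranks of variable 1: 1, 6, 5, 4, 3, 2
Ranks of variable 2: 1, 2, 5, 4, 3, 6
d = r₁ − r₂: 0, 4, 0, 0, 0, -4
d²: 0, 16, 0, 0, 0, 16; Σd² = 32
ρ = 1 − 6·32/(6·35) = 1 − 192/210 = 0.086

0.086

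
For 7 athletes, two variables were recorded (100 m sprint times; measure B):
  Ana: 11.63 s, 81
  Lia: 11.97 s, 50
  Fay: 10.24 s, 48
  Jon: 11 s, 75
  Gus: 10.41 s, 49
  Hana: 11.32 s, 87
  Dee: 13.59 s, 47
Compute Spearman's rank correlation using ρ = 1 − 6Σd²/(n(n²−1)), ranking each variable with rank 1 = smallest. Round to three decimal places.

0.000

Ranks of variable 1: 5, 6, 1, 3, 2, 4, 7
Ranks of variable 2: 6, 4, 2, 5, 3, 7, 1
d = r₁ − r₂: -1, 2, -1, -2, -1, -3, 6
d²: 1, 4, 1, 4, 1, 9, 36; Σd² = 56
ρ = 1 − 6·56/(7·48) = 1 − 336/336 = 0.000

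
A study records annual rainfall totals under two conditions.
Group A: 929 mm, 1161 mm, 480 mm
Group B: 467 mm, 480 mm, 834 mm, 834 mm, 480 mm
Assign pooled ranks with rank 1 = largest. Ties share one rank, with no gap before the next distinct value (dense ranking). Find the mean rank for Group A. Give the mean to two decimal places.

Sorted (descending): 1161, 929, 834, 834, 480, 480, 480, 467
The 2 values of 834 share dense rank 3.
The 3 values of 480 share dense rank 4.
Remaining distinct values take the next consecutive integers.
Group A values → pooled ranks: 929→2, 1161→1, 480→4
Mean rank = (2 + 1 + 4) / 3 = 2.33

2.33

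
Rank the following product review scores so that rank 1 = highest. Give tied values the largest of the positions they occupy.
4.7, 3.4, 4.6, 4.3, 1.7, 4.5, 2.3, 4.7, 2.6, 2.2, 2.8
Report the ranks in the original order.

2, 6, 3, 5, 11, 4, 9, 2, 8, 10, 7

Sorted (descending): 4.7, 4.7, 4.6, 4.5, 4.3, 3.4, 2.8, 2.6, 2.3, 2.2, 1.7
The 2 values of 4.7 occupy positions 1–2 → each gets rank 2.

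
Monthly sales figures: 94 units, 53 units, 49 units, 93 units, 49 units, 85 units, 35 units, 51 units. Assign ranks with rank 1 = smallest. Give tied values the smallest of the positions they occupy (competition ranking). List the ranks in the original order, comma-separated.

Sorted (ascending): 35, 49, 49, 51, 53, 85, 93, 94
The 2 values of 49 occupy positions 2–3 → each gets rank 2.

8, 5, 2, 7, 2, 6, 1, 4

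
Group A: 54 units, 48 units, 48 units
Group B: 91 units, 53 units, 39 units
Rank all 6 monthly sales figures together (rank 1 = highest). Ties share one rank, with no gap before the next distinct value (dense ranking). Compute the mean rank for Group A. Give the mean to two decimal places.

Sorted (descending): 91, 54, 53, 48, 48, 39
The 2 values of 48 share dense rank 4.
Remaining distinct values take the next consecutive integers.
Group A values → pooled ranks: 54→2, 48→4, 48→4
Mean rank = (2 + 4 + 4) / 3 = 3.33

3.33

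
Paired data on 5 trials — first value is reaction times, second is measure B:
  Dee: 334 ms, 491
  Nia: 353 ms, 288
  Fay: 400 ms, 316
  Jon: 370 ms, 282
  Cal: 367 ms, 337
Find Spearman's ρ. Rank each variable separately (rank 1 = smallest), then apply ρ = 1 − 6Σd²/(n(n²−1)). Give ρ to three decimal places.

-0.500

Ranks of variable 1: 1, 2, 5, 4, 3
Ranks of variable 2: 5, 2, 3, 1, 4
d = r₁ − r₂: -4, 0, 2, 3, -1
d²: 16, 0, 4, 9, 1; Σd² = 30
ρ = 1 − 6·30/(5·24) = 1 − 180/120 = -0.500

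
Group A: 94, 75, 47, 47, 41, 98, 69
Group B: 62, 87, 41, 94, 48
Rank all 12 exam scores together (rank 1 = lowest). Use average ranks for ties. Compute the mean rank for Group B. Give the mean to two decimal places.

6.40

Sorted (ascending): 41, 41, 47, 47, 48, 62, 69, 75, 87, 94, 94, 98
The 2 values of 41 occupy positions 1–2 → average rank (1+2)/2 = 1.5.
The 2 values of 47 occupy positions 3–4 → average rank (3+4)/2 = 3.5.
The 2 values of 94 occupy positions 10–11 → average rank (10+11)/2 = 10.5.
Group B values → pooled ranks: 62→6, 87→9, 41→1.5, 94→10.5, 48→5
Mean rank = (6 + 9 + 1.5 + 10.5 + 5) / 5 = 6.40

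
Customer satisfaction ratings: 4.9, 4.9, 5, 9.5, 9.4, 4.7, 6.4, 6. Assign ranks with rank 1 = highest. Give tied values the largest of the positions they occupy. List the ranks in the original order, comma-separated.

7, 7, 5, 1, 2, 8, 3, 4

Sorted (descending): 9.5, 9.4, 6.4, 6, 5, 4.9, 4.9, 4.7
The 2 values of 4.9 occupy positions 6–7 → each gets rank 7.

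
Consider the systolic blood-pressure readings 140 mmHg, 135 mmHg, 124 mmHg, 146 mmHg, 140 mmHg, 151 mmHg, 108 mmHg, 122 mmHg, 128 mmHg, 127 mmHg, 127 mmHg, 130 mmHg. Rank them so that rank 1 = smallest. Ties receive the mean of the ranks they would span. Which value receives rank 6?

Sorted (ascending): 108, 122, 124, 127, 127, 128, 130, 135, 140, 140, 146, 151
The 2 values of 127 occupy positions 4–5 → average rank (4+5)/2 = 4.5.
The 2 values of 140 occupy positions 9–10 → average rank (9+10)/2 = 9.5.
Rank 6 → value 128.

128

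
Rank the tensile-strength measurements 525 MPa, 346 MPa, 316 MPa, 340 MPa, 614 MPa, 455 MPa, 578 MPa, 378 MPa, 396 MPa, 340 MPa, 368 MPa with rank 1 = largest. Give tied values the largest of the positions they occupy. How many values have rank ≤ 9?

Sorted (descending): 614, 578, 525, 455, 396, 378, 368, 346, 340, 340, 316
The 2 values of 340 occupy positions 9–10 → each gets rank 10.
Ranks ≤ 9: {1, 2, 3, 4, 5, 6, 7, 8} → 8 values.

8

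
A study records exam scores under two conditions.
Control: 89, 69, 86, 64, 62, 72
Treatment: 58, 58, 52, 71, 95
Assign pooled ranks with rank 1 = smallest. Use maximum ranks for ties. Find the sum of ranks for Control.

Sorted (ascending): 52, 58, 58, 62, 64, 69, 71, 72, 86, 89, 95
The 2 values of 58 occupy positions 2–3 → each gets rank 3.
Control values → pooled ranks: 89→10, 69→6, 86→9, 64→5, 62→4, 72→8
Rank sum = 10 + 6 + 9 + 5 + 4 + 8 = 42

42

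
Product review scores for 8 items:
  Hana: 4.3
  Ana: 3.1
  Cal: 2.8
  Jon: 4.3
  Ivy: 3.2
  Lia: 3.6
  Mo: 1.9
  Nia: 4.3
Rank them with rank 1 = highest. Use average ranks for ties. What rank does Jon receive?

2

Sorted (descending): 4.3, 4.3, 4.3, 3.6, 3.2, 3.1, 2.8, 1.9
The 3 values of 4.3 occupy positions 1–3 → average rank 2.
Jon has value 4.3 → rank 2.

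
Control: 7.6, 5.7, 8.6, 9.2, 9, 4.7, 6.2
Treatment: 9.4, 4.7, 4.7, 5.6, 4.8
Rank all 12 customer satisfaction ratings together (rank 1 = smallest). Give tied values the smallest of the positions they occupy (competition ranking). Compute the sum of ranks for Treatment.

Sorted (ascending): 4.7, 4.7, 4.7, 4.8, 5.6, 5.7, 6.2, 7.6, 8.6, 9, 9.2, 9.4
The 3 values of 4.7 occupy positions 1–3 → each gets rank 1.
Treatment values → pooled ranks: 9.4→12, 4.7→1, 4.7→1, 5.6→5, 4.8→4
Rank sum = 12 + 1 + 1 + 5 + 4 = 23

23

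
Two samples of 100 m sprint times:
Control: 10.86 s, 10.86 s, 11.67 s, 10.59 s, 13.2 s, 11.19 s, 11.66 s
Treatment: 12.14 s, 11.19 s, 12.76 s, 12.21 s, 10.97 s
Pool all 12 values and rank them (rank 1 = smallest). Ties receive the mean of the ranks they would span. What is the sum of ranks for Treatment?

39.5

Sorted (ascending): 10.59, 10.86, 10.86, 10.97, 11.19, 11.19, 11.66, 11.67, 12.14, 12.21, 12.76, 13.2
The 2 values of 10.86 occupy positions 2–3 → average rank (2+3)/2 = 2.5.
The 2 values of 11.19 occupy positions 5–6 → average rank (5+6)/2 = 5.5.
Treatment values → pooled ranks: 12.14→9, 11.19→5.5, 12.76→11, 12.21→10, 10.97→4
Rank sum = 9 + 5.5 + 11 + 10 + 4 = 39.5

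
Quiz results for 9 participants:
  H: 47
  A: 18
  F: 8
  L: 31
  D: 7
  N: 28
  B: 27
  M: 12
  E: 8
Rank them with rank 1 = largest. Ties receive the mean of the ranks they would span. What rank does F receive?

Sorted (descending): 47, 31, 28, 27, 18, 12, 8, 8, 7
The 2 values of 8 occupy positions 7–8 → average rank (7+8)/2 = 7.5.
F has value 8 → rank 7.5.

7.5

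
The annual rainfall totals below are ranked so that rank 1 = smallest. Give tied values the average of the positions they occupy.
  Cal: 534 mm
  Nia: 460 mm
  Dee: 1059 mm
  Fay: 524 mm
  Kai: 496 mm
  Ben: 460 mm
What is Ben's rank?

1.5

Sorted (ascending): 460, 460, 496, 524, 534, 1059
The 2 values of 460 occupy positions 1–2 → average rank (1+2)/2 = 1.5.
Ben has value 460 mm → rank 1.5.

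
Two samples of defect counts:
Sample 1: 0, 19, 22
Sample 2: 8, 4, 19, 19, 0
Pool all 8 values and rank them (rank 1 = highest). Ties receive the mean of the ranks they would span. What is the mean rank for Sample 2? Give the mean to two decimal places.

Sorted (descending): 22, 19, 19, 19, 8, 4, 0, 0
The 3 values of 19 occupy positions 2–4 → average rank 3.
The 2 values of 0 occupy positions 7–8 → average rank (7+8)/2 = 7.5.
Sample 2 values → pooled ranks: 8→5, 4→6, 19→3, 19→3, 0→7.5
Mean rank = (5 + 6 + 3 + 3 + 7.5) / 5 = 4.90

4.90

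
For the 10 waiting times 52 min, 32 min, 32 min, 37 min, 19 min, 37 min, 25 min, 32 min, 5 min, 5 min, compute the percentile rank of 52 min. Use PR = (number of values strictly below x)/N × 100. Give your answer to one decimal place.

90.0

N = 10.
Strictly below 52: 9. Equal to 52: 1.
PR = 9/10 × 100 = 90.0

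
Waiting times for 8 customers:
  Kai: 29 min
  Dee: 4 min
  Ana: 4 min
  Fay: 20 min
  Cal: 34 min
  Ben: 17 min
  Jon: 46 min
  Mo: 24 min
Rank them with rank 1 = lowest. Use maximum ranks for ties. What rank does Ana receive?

2

Sorted (ascending): 4, 4, 17, 20, 24, 29, 34, 46
The 2 values of 4 occupy positions 1–2 → each gets rank 2.
Ana has value 4 min → rank 2.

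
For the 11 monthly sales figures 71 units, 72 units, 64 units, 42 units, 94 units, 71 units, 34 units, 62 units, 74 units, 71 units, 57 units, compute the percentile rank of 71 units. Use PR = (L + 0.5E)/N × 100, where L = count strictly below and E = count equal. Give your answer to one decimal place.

59.1

N = 11.
Strictly below 71: 5. Equal to 71: 3.
PR = (5 + 0.5·3)/11 × 100 = 59.1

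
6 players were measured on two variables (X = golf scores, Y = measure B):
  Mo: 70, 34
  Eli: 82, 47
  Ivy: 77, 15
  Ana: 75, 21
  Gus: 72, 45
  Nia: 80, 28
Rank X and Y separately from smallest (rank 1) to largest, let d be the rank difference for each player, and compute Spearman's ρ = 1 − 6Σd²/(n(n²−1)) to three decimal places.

0.086

Ranks of variable 1: 1, 6, 4, 3, 2, 5
Ranks of variable 2: 4, 6, 1, 2, 5, 3
d = r₁ − r₂: -3, 0, 3, 1, -3, 2
d²: 9, 0, 9, 1, 9, 4; Σd² = 32
ρ = 1 − 6·32/(6·35) = 1 − 192/210 = 0.086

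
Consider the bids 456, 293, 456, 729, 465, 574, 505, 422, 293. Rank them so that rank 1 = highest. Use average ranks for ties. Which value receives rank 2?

574

Sorted (descending): 729, 574, 505, 465, 456, 456, 422, 293, 293
The 2 values of 456 occupy positions 5–6 → average rank (5+6)/2 = 5.5.
The 2 values of 293 occupy positions 8–9 → average rank (8+9)/2 = 8.5.
Rank 2 → value 574.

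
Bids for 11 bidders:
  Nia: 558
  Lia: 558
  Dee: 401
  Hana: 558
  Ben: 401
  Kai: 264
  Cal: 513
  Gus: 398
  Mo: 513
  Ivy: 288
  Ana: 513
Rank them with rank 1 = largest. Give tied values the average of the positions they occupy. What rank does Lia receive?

2

Sorted (descending): 558, 558, 558, 513, 513, 513, 401, 401, 398, 288, 264
The 3 values of 558 occupy positions 1–3 → average rank 2.
The 3 values of 513 occupy positions 4–6 → average rank 5.
The 2 values of 401 occupy positions 7–8 → average rank (7+8)/2 = 7.5.
Lia has value 558 → rank 2.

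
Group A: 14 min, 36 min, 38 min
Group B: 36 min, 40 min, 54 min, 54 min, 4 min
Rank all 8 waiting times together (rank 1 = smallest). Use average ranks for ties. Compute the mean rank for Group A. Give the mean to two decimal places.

Sorted (ascending): 4, 14, 36, 36, 38, 40, 54, 54
The 2 values of 36 occupy positions 3–4 → average rank (3+4)/2 = 3.5.
The 2 values of 54 occupy positions 7–8 → average rank (7+8)/2 = 7.5.
Group A values → pooled ranks: 14→2, 36→3.5, 38→5
Mean rank = (2 + 3.5 + 5) / 3 = 3.50

3.50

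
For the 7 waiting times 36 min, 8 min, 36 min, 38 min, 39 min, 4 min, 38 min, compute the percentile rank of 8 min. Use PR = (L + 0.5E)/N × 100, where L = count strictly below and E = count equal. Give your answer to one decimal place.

21.4

N = 7.
Strictly below 8: 1. Equal to 8: 1.
PR = (1 + 0.5·1)/7 × 100 = 21.4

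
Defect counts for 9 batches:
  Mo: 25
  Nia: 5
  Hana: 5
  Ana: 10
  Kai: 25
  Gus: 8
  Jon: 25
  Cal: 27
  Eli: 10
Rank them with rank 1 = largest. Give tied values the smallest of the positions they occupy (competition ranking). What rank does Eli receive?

5

Sorted (descending): 27, 25, 25, 25, 10, 10, 8, 5, 5
The 3 values of 25 occupy positions 2–4 → each gets rank 2.
The 2 values of 10 occupy positions 5–6 → each gets rank 5.
The 2 values of 5 occupy positions 8–9 → each gets rank 8.
Eli has value 10 → rank 5.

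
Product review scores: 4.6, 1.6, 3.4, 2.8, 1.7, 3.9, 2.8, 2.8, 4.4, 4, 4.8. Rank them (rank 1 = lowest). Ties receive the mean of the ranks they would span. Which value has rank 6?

Sorted (ascending): 1.6, 1.7, 2.8, 2.8, 2.8, 3.4, 3.9, 4, 4.4, 4.6, 4.8
The 3 values of 2.8 occupy positions 3–5 → average rank 4.
Rank 6 → value 3.4.

3.4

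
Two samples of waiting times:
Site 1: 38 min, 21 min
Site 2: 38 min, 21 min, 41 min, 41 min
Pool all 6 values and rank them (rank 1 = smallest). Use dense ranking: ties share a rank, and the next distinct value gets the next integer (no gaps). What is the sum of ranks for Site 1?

3

Sorted (ascending): 21, 21, 38, 38, 41, 41
The 2 values of 21 share dense rank 1.
The 2 values of 38 share dense rank 2.
The 2 values of 41 share dense rank 3.
Site 1 values → pooled ranks: 38→2, 21→1
Rank sum = 2 + 1 = 3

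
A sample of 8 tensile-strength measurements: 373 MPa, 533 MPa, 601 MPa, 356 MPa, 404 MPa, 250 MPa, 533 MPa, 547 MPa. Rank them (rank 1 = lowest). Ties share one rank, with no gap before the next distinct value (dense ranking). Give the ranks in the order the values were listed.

Sorted (ascending): 250, 356, 373, 404, 533, 533, 547, 601
The 2 values of 533 share dense rank 5.
Remaining distinct values take the next consecutive integers.

3, 5, 7, 2, 4, 1, 5, 6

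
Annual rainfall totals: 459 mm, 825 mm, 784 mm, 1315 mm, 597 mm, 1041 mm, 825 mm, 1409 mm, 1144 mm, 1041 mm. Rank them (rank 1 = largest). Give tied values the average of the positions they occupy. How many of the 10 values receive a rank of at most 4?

Sorted (descending): 1409, 1315, 1144, 1041, 1041, 825, 825, 784, 597, 459
The 2 values of 1041 occupy positions 4–5 → average rank (4+5)/2 = 4.5.
The 2 values of 825 occupy positions 6–7 → average rank (6+7)/2 = 6.5.
Ranks ≤ 4: {1, 2, 3} → 3 values.

3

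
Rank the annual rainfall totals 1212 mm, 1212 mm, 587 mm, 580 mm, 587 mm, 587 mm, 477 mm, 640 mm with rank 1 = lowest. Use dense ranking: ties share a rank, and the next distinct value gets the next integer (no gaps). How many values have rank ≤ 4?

Sorted (ascending): 477, 580, 587, 587, 587, 640, 1212, 1212
The 3 values of 587 share dense rank 3.
The 2 values of 1212 share dense rank 5.
Remaining distinct values take the next consecutive integers.
Ranks ≤ 4: {1, 2, 3, 3, 3, 4} → 6 values.

6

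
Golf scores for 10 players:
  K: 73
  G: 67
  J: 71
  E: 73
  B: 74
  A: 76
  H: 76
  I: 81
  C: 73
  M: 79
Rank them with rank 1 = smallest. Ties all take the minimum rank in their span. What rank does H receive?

7

Sorted (ascending): 67, 71, 73, 73, 73, 74, 76, 76, 79, 81
The 3 values of 73 occupy positions 3–5 → each gets rank 3.
The 2 values of 76 occupy positions 7–8 → each gets rank 7.
H has value 76 → rank 7.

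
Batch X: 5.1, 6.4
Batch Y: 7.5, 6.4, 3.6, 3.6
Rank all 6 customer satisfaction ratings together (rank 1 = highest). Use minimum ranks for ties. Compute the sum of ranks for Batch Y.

Sorted (descending): 7.5, 6.4, 6.4, 5.1, 3.6, 3.6
The 2 values of 6.4 occupy positions 2–3 → each gets rank 2.
The 2 values of 3.6 occupy positions 5–6 → each gets rank 5.
Batch Y values → pooled ranks: 7.5→1, 6.4→2, 3.6→5, 3.6→5
Rank sum = 1 + 2 + 5 + 5 = 13

13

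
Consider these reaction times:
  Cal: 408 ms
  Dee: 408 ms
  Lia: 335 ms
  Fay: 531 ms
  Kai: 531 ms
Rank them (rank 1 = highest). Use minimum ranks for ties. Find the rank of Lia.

5

Sorted (descending): 531, 531, 408, 408, 335
The 2 values of 531 occupy positions 1–2 → each gets rank 1.
The 2 values of 408 occupy positions 3–4 → each gets rank 3.
Lia has value 335 ms → rank 5.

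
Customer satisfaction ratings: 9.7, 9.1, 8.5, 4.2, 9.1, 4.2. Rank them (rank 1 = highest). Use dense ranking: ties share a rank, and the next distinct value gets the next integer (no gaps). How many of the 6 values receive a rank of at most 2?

3

Sorted (descending): 9.7, 9.1, 9.1, 8.5, 4.2, 4.2
The 2 values of 9.1 share dense rank 2.
The 2 values of 4.2 share dense rank 4.
Remaining distinct values take the next consecutive integers.
Ranks ≤ 2: {1, 2, 2} → 3 values.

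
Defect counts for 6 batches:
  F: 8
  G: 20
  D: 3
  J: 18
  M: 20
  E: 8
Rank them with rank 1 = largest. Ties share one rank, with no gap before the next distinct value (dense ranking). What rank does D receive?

4

Sorted (descending): 20, 20, 18, 8, 8, 3
The 2 values of 20 share dense rank 1.
The 2 values of 8 share dense rank 3.
Remaining distinct values take the next consecutive integers.
D has value 3 → rank 4.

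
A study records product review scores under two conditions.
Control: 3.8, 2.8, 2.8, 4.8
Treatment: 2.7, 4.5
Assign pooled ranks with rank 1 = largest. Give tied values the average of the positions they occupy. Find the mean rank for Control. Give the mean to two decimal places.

Sorted (descending): 4.8, 4.5, 3.8, 2.8, 2.8, 2.7
The 2 values of 2.8 occupy positions 4–5 → average rank (4+5)/2 = 4.5.
Control values → pooled ranks: 3.8→3, 2.8→4.5, 2.8→4.5, 4.8→1
Mean rank = (3 + 4.5 + 4.5 + 1) / 4 = 3.25

3.25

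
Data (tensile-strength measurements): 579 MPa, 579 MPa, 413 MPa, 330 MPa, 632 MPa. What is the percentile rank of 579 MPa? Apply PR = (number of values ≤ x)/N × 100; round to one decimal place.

N = 5.
Strictly below 579: 2. Equal to 579: 2.
PR = 4/5 × 100 = 80.0

80.0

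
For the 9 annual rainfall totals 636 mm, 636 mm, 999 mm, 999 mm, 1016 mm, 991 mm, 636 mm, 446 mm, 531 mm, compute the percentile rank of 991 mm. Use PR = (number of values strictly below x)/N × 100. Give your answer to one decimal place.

N = 9.
Strictly below 991: 5. Equal to 991: 1.
PR = 5/9 × 100 = 55.6

55.6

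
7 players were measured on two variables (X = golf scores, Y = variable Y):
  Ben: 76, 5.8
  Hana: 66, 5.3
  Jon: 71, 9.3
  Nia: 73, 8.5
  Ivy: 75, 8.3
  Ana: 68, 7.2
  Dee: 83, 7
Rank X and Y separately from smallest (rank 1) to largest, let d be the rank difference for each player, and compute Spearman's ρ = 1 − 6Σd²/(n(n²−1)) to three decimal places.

Ranks of variable 1: 6, 1, 3, 4, 5, 2, 7
Ranks of variable 2: 2, 1, 7, 6, 5, 4, 3
d = r₁ − r₂: 4, 0, -4, -2, 0, -2, 4
d²: 16, 0, 16, 4, 0, 4, 16; Σd² = 56
ρ = 1 − 6·56/(7·48) = 1 − 336/336 = 0.000

0.000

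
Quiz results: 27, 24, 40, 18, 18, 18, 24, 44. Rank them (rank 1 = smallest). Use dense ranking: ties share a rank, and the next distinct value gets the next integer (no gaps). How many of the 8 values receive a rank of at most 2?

Sorted (ascending): 18, 18, 18, 24, 24, 27, 40, 44
The 3 values of 18 share dense rank 1.
The 2 values of 24 share dense rank 2.
Remaining distinct values take the next consecutive integers.
Ranks ≤ 2: {1, 1, 1, 2, 2} → 5 values.

5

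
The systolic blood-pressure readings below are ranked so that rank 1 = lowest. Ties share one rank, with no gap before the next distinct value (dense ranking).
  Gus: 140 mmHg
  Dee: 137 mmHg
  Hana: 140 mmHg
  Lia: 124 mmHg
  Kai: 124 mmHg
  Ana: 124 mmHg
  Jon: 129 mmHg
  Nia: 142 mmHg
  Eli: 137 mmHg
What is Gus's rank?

Sorted (ascending): 124, 124, 124, 129, 137, 137, 140, 140, 142
The 3 values of 124 share dense rank 1.
The 2 values of 137 share dense rank 3.
The 2 values of 140 share dense rank 4.
Remaining distinct values take the next consecutive integers.
Gus has value 140 mmHg → rank 4.

4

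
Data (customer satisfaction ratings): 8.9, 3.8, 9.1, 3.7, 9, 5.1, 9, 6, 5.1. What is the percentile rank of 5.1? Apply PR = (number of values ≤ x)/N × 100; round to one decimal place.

N = 9.
Strictly below 5.1: 2. Equal to 5.1: 2.
PR = 4/9 × 100 = 44.4

44.4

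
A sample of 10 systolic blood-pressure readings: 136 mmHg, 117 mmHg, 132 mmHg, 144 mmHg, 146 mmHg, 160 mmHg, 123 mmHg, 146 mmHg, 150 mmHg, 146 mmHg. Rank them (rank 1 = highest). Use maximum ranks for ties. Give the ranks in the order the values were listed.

Sorted (descending): 160, 150, 146, 146, 146, 144, 136, 132, 123, 117
The 3 values of 146 occupy positions 3–5 → each gets rank 5.

7, 10, 8, 6, 5, 1, 9, 5, 2, 5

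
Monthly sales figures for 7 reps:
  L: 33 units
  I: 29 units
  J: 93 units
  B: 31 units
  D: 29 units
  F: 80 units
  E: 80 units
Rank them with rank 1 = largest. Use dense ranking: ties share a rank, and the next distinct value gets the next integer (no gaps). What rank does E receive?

2

Sorted (descending): 93, 80, 80, 33, 31, 29, 29
The 2 values of 80 share dense rank 2.
The 2 values of 29 share dense rank 5.
Remaining distinct values take the next consecutive integers.
E has value 80 units → rank 2.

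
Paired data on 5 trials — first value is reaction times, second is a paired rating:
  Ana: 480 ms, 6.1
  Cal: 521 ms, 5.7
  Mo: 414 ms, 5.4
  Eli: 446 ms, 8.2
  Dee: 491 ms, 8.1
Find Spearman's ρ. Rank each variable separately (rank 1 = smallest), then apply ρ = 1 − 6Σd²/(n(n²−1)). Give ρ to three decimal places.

0.100

Ranks of variable 1: 3, 5, 1, 2, 4
Ranks of variable 2: 3, 2, 1, 5, 4
d = r₁ − r₂: 0, 3, 0, -3, 0
d²: 0, 9, 0, 9, 0; Σd² = 18
ρ = 1 − 6·18/(5·24) = 1 − 108/120 = 0.100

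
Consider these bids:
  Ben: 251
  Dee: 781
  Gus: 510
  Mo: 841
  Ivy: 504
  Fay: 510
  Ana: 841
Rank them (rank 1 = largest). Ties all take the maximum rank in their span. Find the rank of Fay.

5

Sorted (descending): 841, 841, 781, 510, 510, 504, 251
The 2 values of 841 occupy positions 1–2 → each gets rank 2.
The 2 values of 510 occupy positions 4–5 → each gets rank 5.
Fay has value 510 → rank 5.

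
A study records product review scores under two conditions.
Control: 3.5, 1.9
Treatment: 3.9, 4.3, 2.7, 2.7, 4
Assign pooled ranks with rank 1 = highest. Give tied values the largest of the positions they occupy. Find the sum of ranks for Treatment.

Sorted (descending): 4.3, 4, 3.9, 3.5, 2.7, 2.7, 1.9
The 2 values of 2.7 occupy positions 5–6 → each gets rank 6.
Treatment values → pooled ranks: 3.9→3, 4.3→1, 2.7→6, 2.7→6, 4→2
Rank sum = 3 + 1 + 6 + 6 + 2 = 18

18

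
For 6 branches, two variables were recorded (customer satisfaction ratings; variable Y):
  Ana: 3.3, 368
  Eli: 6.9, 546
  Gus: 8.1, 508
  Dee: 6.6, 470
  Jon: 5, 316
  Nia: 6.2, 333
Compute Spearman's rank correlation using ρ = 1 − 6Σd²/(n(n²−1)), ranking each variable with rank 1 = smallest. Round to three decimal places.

0.771

Ranks of variable 1: 1, 5, 6, 4, 2, 3
Ranks of variable 2: 3, 6, 5, 4, 1, 2
d = r₁ − r₂: -2, -1, 1, 0, 1, 1
d²: 4, 1, 1, 0, 1, 1; Σd² = 8
ρ = 1 − 6·8/(6·35) = 1 − 48/210 = 0.771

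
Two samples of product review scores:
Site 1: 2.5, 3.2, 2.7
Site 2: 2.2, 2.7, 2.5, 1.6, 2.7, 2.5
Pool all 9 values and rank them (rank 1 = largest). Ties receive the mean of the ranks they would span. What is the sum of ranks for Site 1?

Sorted (descending): 3.2, 2.7, 2.7, 2.7, 2.5, 2.5, 2.5, 2.2, 1.6
The 3 values of 2.7 occupy positions 2–4 → average rank 3.
The 3 values of 2.5 occupy positions 5–7 → average rank 6.
Site 1 values → pooled ranks: 2.5→6, 3.2→1, 2.7→3
Rank sum = 6 + 1 + 3 = 10

10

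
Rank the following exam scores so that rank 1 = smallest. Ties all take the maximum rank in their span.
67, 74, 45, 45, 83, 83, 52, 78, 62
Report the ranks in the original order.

Sorted (ascending): 45, 45, 52, 62, 67, 74, 78, 83, 83
The 2 values of 45 occupy positions 1–2 → each gets rank 2.
The 2 values of 83 occupy positions 8–9 → each gets rank 9.

5, 6, 2, 2, 9, 9, 3, 7, 4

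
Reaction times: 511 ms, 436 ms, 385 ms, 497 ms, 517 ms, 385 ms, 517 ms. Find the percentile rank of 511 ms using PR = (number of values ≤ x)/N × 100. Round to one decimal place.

71.4

N = 7.
Strictly below 511: 4. Equal to 511: 1.
PR = 5/7 × 100 = 71.4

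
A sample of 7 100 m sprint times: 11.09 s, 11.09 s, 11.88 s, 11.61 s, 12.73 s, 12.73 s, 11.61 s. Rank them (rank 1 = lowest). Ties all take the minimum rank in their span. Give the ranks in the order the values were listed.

Sorted (ascending): 11.09, 11.09, 11.61, 11.61, 11.88, 12.73, 12.73
The 2 values of 11.09 occupy positions 1–2 → each gets rank 1.
The 2 values of 11.61 occupy positions 3–4 → each gets rank 3.
The 2 values of 12.73 occupy positions 6–7 → each gets rank 6.

1, 1, 5, 3, 6, 6, 3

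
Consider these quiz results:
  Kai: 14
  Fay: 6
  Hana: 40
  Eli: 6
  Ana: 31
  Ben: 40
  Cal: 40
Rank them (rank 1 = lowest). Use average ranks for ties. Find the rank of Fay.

1.5

Sorted (ascending): 6, 6, 14, 31, 40, 40, 40
The 2 values of 6 occupy positions 1–2 → average rank (1+2)/2 = 1.5.
The 3 values of 40 occupy positions 5–7 → average rank 6.
Fay has value 6 → rank 1.5.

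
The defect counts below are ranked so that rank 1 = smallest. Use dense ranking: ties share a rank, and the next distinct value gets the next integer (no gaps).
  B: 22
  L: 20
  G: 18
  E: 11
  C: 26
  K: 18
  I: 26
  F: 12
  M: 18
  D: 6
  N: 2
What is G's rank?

Sorted (ascending): 2, 6, 11, 12, 18, 18, 18, 20, 22, 26, 26
The 3 values of 18 share dense rank 5.
The 2 values of 26 share dense rank 8.
Remaining distinct values take the next consecutive integers.
G has value 18 → rank 5.

5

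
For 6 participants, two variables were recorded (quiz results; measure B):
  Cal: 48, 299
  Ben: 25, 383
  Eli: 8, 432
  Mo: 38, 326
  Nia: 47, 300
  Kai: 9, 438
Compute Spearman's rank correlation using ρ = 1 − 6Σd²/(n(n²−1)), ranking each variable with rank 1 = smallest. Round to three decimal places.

-0.943

Ranks of variable 1: 6, 3, 1, 4, 5, 2
Ranks of variable 2: 1, 4, 5, 3, 2, 6
d = r₁ − r₂: 5, -1, -4, 1, 3, -4
d²: 25, 1, 16, 1, 9, 16; Σd² = 68
ρ = 1 − 6·68/(6·35) = 1 − 408/210 = -0.943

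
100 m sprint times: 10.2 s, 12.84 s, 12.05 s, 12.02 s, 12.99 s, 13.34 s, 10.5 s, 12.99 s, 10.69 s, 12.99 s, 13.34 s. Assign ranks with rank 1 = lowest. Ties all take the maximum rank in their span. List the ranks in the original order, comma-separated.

Sorted (ascending): 10.2, 10.5, 10.69, 12.02, 12.05, 12.84, 12.99, 12.99, 12.99, 13.34, 13.34
The 3 values of 12.99 occupy positions 7–9 → each gets rank 9.
The 2 values of 13.34 occupy positions 10–11 → each gets rank 11.

1, 6, 5, 4, 9, 11, 2, 9, 3, 9, 11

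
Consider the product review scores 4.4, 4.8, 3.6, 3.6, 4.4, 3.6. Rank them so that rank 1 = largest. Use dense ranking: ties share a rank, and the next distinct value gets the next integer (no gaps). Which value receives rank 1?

Sorted (descending): 4.8, 4.4, 4.4, 3.6, 3.6, 3.6
The 2 values of 4.4 share dense rank 2.
The 3 values of 3.6 share dense rank 3.
Remaining distinct values take the next consecutive integers.
Rank 1 → value 4.8.

4.8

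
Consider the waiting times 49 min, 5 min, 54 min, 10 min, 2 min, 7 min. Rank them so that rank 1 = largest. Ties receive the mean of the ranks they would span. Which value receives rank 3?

Sorted (descending): 54, 49, 10, 7, 5, 2
No ties — each value takes its position as its rank.
Rank 3 → value 10.

10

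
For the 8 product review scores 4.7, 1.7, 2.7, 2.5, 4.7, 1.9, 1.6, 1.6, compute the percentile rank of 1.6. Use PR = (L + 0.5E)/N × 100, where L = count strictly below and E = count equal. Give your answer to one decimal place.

12.5

N = 8.
Strictly below 1.6: 0. Equal to 1.6: 2.
PR = (0 + 0.5·2)/8 × 100 = 12.5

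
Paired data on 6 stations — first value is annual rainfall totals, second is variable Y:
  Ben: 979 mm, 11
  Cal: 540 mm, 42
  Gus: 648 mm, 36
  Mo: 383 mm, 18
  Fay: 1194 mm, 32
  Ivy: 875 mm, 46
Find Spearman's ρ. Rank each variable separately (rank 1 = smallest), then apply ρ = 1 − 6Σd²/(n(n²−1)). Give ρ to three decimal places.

-0.143

Ranks of variable 1: 5, 2, 3, 1, 6, 4
Ranks of variable 2: 1, 5, 4, 2, 3, 6
d = r₁ − r₂: 4, -3, -1, -1, 3, -2
d²: 16, 9, 1, 1, 9, 4; Σd² = 40
ρ = 1 − 6·40/(6·35) = 1 − 240/210 = -0.143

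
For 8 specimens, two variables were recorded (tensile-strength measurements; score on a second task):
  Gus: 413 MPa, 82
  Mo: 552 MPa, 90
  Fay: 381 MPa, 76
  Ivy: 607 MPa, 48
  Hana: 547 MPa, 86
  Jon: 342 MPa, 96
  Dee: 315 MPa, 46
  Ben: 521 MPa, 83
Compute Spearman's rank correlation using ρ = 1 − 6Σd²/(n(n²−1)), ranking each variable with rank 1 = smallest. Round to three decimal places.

Ranks of variable 1: 4, 7, 3, 8, 6, 2, 1, 5
Ranks of variable 2: 4, 7, 3, 2, 6, 8, 1, 5
d = r₁ − r₂: 0, 0, 0, 6, 0, -6, 0, 0
d²: 0, 0, 0, 36, 0, 36, 0, 0; Σd² = 72
ρ = 1 − 6·72/(8·63) = 1 − 432/504 = 0.143

0.143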